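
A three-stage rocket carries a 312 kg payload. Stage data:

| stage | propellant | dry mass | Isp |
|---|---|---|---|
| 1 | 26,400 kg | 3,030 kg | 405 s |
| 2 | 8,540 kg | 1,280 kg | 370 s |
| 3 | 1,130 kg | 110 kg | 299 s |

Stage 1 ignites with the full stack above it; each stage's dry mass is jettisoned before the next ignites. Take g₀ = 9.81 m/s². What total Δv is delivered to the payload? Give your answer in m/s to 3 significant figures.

Ignition mass of stage 1 = 26,400+3,030 + 8,540+1,280 + 1,130+110 + 312 = 40,802 kg.
Stage 1: m₀ = 40,802 kg, m_f = 40,802 − 26,400 = 14,402 kg; Δv = 405×9.81×ln(2.833) = 3973.1×1.0414 ≈ 4137 m/s.
Stage 2: m₀ = 11,372 kg, m_f = 11,372 − 8,540 = 2,832 kg; Δv = 370×9.81×ln(4.016) = 3629.7×1.3902 ≈ 5046 m/s.
Stage 3: m₀ = 1,552 kg, m_f = 1,552 − 1,130 = 422 kg; Δv = 299×9.81×ln(3.678) = 2933.2×1.3023 ≈ 3820 m/s.
Total Δv = 4137 + 5046 + 3820 = 13003 m/s.

Δv ≈ 13000 m/s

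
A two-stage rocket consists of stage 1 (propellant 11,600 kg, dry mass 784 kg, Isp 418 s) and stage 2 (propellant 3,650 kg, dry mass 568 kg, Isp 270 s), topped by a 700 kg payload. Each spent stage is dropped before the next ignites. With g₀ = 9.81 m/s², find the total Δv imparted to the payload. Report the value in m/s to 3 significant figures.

Δv ≈ 8140 m/s

Ignition mass of stage 1 = 11,600+784 + 3,650+568 + 700 = 17,302 kg.
Stage 1: m₀ = 17,302 kg, m_f = 17,302 − 11,600 = 5,702 kg; Δv = 418×9.81×ln(3.034) = 4100.6×1.1100 ≈ 4552 m/s.
Stage 2: m₀ = 4,918 kg, m_f = 4,918 − 3,650 = 1,268 kg; Δv = 270×9.81×ln(3.879) = 2648.7×1.3555 ≈ 3590 m/s.
Total Δv = 4552 + 3590 = 8142 m/s.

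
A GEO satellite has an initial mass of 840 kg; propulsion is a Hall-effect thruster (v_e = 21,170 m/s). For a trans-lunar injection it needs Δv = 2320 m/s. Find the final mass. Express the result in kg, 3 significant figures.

Rocket equation: m₀/m_f = exp(Δv / v_e) = exp(2320 / 21170.0) = exp(0.1096) = 1.1158.
m_f = m₀ / 1.1158 = 840 / 1.1158 = 752.823 kg.

final mass ≈ 753 kg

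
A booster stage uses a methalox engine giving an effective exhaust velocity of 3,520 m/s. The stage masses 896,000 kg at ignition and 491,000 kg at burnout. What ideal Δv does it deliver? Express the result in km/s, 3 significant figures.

Δv = v_e · ln(m₀/m_f) = 3520.0 × ln(1.825) = 3520.0 × 0.6015 ≈ 2117.3 m/s.

Δv ≈ 2.12 km/s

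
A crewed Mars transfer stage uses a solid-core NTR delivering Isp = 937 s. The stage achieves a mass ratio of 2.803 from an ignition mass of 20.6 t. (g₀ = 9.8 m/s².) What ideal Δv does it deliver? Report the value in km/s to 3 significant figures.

Δv ≈ 9.46 km/s

v_e = Isp · g₀ = 937 × 9.8 = 9182.6 m/s.
Δv = v_e · ln(2.803) = 9182.6 × 1.0307 ≈ 9464.4 m/s.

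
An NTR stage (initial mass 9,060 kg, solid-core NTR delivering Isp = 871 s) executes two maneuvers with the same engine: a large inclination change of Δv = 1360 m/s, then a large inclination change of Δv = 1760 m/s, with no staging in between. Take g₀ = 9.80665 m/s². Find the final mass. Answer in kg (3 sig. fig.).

v_e = Isp · g₀ = 871 × 9.80665 = 8541.6 m/s.
After the first burn: m = 9060 × exp(−1360/8541.6) = 9060 × 0.85281 = 7,726.46 kg.
After the second burn: m = 7,726.46 × exp(−1760/8541.6) = 7,726.46 × 0.81379 = 6,287.72 kg.

final mass ≈ 6290 kg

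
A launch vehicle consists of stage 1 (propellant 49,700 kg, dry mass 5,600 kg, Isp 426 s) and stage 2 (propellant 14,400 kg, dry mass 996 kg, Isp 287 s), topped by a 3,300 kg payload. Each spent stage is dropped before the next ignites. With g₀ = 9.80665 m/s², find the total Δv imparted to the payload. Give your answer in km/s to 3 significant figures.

Δv ≈ 8.79 km/s

Ignition mass of stage 1 = 49,700+5,600 + 14,400+996 + 3,300 = 73,996 kg.
Stage 1: m₀ = 73,996 kg, m_f = 73,996 − 49,700 = 24,296 kg; Δv = 426×9.80665×ln(3.046) = 4177.6×1.1137 ≈ 4653 m/s.
Stage 2: m₀ = 18,696 kg, m_f = 18,696 − 14,400 = 4,296 kg; Δv = 287×9.80665×ln(4.352) = 2814.5×1.4706 ≈ 4139 m/s.
Total Δv = 4653 + 4139 = 8792 m/s.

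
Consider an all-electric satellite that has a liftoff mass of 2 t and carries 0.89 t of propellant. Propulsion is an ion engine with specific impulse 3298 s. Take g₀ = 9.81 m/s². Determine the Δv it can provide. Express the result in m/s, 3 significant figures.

Δv ≈ 19000 m/s

v_e = Isp · g₀ = 3298 × 9.81 = 32353.4 m/s.
m_f = m₀ − m_prop = 2 − 0.89 = 1.11 t.
By the Tsiolkovsky rocket equation, Δv = v_e · ln(m₀/m_f) = 32353.4 × ln(1.802) = 32353.4 × 0.5888 ≈ 19049.3 m/s.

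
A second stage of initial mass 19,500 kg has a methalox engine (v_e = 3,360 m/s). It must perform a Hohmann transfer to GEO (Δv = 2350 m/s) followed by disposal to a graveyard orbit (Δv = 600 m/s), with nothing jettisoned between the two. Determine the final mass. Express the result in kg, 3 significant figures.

final mass ≈ 8100 kg

After the first burn: m = 19500 × exp(−2350/3360.0) = 19500 × 0.49688 = 9,689.16 kg.
After the second burn: m = 9,689.16 × exp(−600/3360.0) = 9,689.16 × 0.83646 = 8,104.59 kg.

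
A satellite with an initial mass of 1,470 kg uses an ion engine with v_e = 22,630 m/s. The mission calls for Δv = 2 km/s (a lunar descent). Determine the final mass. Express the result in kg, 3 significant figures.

final mass ≈ 1350 kg

m₀/m_f = exp(Δv / v_e) = exp(2000 / 22630.0) = exp(0.0884) = 1.0924.
m_f = m₀ / 1.0924 = 1,470 / 1.0924 = 1,345.66 kg.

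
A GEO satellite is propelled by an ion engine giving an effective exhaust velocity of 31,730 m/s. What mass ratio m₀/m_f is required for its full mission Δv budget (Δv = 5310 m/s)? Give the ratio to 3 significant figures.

By the Tsiolkovsky rocket equation, m₀/m_f = exp(Δv / v_e) = exp(5310 / 31730.0) = exp(0.1673) = 1.1822.

mass ratio ≈ 1.18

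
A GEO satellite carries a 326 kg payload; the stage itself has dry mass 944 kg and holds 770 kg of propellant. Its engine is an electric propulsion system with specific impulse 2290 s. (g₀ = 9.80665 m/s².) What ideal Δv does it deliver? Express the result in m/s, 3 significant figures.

v_e = Isp · g₀ = 2290 × 9.80665 = 22457.2 m/s.
m₀ = payload + dry + propellant = 326 + 944 + 770 = 2,040 kg.
m_f = payload + dry = 326 + 944 = 1,270 kg.
Rocket equation: Δv = v_e · ln(m₀/m_f) = 22457.2 × ln(1.606) = 22457.2 × 0.4739 ≈ 10643.2 m/s.

Δv ≈ 10600 m/s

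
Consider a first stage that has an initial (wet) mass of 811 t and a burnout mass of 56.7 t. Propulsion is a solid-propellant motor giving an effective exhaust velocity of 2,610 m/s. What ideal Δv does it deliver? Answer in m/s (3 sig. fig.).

Δv ≈ 6940 m/s

Rocket equation: Δv = v_e · ln(m₀/m_f) = 2610.0 × ln(14.3) = 2610.0 × 2.6605 ≈ 6943.9 m/s.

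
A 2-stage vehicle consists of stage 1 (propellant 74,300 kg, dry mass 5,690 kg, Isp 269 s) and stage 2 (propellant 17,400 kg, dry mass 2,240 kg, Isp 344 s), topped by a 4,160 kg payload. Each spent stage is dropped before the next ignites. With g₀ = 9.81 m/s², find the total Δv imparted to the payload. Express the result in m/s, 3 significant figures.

Ignition mass of stage 1 = 74,300+5,690 + 17,400+2,240 + 4,160 = 103,790 kg.
Stage 1: m₀ = 103,790 kg, m_f = 103,790 − 74,300 = 29,490 kg; Δv = 269×9.81×ln(3.519) = 2638.9×1.2583 ≈ 3321 m/s.
Stage 2: m₀ = 23,800 kg, m_f = 23,800 − 17,400 = 6,400 kg; Δv = 344×9.81×ln(3.719) = 3374.6×1.3134 ≈ 4432 m/s.
Total Δv = 3321 + 4432 = 7753 m/s.

Δv ≈ 7750 m/s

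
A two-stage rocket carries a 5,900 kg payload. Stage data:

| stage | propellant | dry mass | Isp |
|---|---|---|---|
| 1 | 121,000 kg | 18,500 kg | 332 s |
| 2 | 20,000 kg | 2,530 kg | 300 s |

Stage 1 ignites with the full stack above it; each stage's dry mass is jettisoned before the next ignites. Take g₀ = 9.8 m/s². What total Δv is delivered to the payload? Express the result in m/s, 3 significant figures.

Ignition mass of stage 1 = 121,000+18,500 + 20,000+2,530 + 5,900 = 167,930 kg.
Stage 1: m₀ = 167,930 kg, m_f = 167,930 − 121,000 = 46,930 kg; Δv = 332×9.8×ln(3.578) = 3253.6×1.2749 ≈ 4148 m/s.
Stage 2: m₀ = 28,430 kg, m_f = 28,430 − 20,000 = 8,430 kg; Δv = 300×9.8×ln(3.372) = 2940.0×1.2156 ≈ 3574 m/s.
Total Δv = 4148 + 3574 = 7722 m/s.

Δv ≈ 7720 m/s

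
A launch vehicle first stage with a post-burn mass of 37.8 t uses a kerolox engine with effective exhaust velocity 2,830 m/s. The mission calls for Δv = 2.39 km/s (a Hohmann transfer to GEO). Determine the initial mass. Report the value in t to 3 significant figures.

From the ideal rocket equation, m₀/m_f = exp(Δv / v_e) = exp(2390 / 2830.0) = exp(0.8445) = 2.3269.
m₀ = m_f × 2.3269 = 37.8 × 2.3269 = 87.9568 t.

initial mass ≈ 88.0 t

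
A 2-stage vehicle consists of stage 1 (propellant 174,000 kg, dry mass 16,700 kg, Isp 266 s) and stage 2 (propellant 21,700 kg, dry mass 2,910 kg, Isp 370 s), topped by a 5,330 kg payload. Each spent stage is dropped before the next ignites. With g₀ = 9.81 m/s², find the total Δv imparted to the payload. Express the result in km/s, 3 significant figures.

Δv ≈ 8.74 km/s

Ignition mass of stage 1 = 174,000+16,700 + 21,700+2,910 + 5,330 = 220,640 kg.
Stage 1: m₀ = 220,640 kg, m_f = 220,640 − 174,000 = 46,640 kg; Δv = 266×9.81×ln(4.731) = 2609.5×1.5541 ≈ 4055 m/s.
Stage 2: m₀ = 29,940 kg, m_f = 29,940 − 21,700 = 8,240 kg; Δv = 370×9.81×ln(3.633) = 3629.7×1.2902 ≈ 4683 m/s.
Total Δv = 4055 + 4683 = 8738 m/s.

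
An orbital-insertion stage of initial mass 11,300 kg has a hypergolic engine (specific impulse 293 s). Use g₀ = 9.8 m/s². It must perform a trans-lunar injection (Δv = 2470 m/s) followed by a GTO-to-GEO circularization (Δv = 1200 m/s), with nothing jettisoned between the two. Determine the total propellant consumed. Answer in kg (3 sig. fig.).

total propellant consumed ≈ 8150 kg

v_e = Isp · g₀ = 293 × 9.8 = 2871.4 m/s.
After the first burn: m = 11300 × exp(−2470/2871.4) = 11300 × 0.42307 = 4,780.69 kg.
After the second burn: m = 4,780.69 × exp(−1200/2871.4) = 4,780.69 × 0.65842 = 3,147.7 kg.
Total propellant = m₀ − m_final = 11300 − 3,147.7 = 8,152.3 kg.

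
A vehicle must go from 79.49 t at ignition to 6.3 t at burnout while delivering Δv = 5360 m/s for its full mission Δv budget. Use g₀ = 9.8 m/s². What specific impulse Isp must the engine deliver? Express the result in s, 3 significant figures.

ln(m₀/m_f) = ln(79490/6300) = ln(12.62) = 2.5351.
From the ideal rocket equation, v_e = Δv / ln(m₀/m_f) = 5360 / 2.5351 = 2114.3 m/s.
Isp = v_e / g₀ = 2114.3 / 9.8 = 215.7 s.

Isp ≈ 216 s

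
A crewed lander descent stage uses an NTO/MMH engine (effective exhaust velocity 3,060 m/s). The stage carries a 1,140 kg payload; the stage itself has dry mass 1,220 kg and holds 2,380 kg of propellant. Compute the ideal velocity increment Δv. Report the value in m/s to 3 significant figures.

m₀ = payload + dry + propellant = 1,140 + 1,220 + 2,380 = 4,740 kg.
m_f = payload + dry = 1,140 + 1,220 = 2,360 kg.
Rocket equation: Δv = v_e · ln(m₀/m_f) = 3060.0 × ln(2.008) = 3060.0 × 0.6974 ≈ 2134.0 m/s.

Δv ≈ 2130 m/s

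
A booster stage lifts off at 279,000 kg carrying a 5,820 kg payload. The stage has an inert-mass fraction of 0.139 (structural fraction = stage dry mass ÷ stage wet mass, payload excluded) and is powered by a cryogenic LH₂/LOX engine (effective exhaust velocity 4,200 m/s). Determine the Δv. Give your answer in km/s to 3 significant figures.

Stage wet mass = m₀ − payload = 279,000 − 5,820 = 273,180 kg.
Stage dry mass = ε × stage wet mass = 0.139 × 273,180 = 37,972 kg.
Burnout mass m_f = stage dry + payload = 37,972 + 5,820 = 43,792 kg.
Δv = v_e · ln(279,000/43,792) = 4200.0 × ln(6.371) = 4200.0 × 1.8518 ≈ 7777 m/s.

Δv ≈ 7.78 km/s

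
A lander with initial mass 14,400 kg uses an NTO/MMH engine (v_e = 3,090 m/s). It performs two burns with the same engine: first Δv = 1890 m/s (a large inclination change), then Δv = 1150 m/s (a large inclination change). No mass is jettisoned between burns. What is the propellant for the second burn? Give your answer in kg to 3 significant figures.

After the first burn: m = 14400 × exp(−1890/3090.0) = 14400 × 0.54245 = 7,811.28 kg.
After the second burn: m = 7,811.28 × exp(−1150/3090.0) = 7,811.28 × 0.68924 = 5,383.85 kg.
Second-burn propellant = 7,811.28 − 5,383.85 = 2,427.43 kg.

propellant for the second burn ≈ 2430 kg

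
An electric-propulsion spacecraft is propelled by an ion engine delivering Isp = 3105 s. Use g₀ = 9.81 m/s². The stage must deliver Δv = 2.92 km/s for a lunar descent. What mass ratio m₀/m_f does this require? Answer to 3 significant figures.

v_e = Isp · g₀ = 3105 × 9.81 = 30460.1 m/s.
From the ideal rocket equation, m₀/m_f = exp(Δv / v_e) = exp(2920 / 30460.1) = exp(0.0959) = 1.1006.

mass ratio ≈ 1.10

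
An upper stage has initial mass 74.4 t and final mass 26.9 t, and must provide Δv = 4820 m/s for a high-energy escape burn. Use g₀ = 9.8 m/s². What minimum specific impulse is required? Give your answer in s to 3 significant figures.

ln(m₀/m_f) = ln(74400/26900) = ln(2.766) = 1.0173.
From the ideal rocket equation, v_e = Δv / ln(m₀/m_f) = 4820 / 1.0173 = 4737.9 m/s.
Isp = v_e / g₀ = 4737.9 / 9.8 = 483.5 s.

Isp ≈ 483 s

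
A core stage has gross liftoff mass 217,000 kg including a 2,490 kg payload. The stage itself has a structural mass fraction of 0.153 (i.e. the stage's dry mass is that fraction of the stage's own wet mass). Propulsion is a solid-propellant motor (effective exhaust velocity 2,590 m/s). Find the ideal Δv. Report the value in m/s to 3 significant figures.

Stage wet mass = m₀ − payload = 217,000 − 2,490 = 214,510 kg.
Stage dry mass = ε × stage wet mass = 0.153 × 214,510 = 32,820 kg.
Burnout mass m_f = stage dry + payload = 32,820 + 2,490 = 35,310 kg.
Δv = v_e · ln(217,000/35,310) = 2590.0 × ln(6.146) = 2590.0 × 1.8157 ≈ 4703 m/s.

Δv ≈ 4700 m/s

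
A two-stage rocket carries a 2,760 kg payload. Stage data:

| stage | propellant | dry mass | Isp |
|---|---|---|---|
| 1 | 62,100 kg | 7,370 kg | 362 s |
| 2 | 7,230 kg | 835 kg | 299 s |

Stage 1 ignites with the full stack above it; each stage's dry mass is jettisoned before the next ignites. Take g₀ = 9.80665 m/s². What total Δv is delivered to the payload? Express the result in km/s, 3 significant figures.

Ignition mass of stage 1 = 62,100+7,370 + 7,230+835 + 2,760 = 80,295 kg.
Stage 1: m₀ = 80,295 kg, m_f = 80,295 − 62,100 = 18,195 kg; Δv = 362×9.80665×ln(4.413) = 3550.0×1.4846 ≈ 5270 m/s.
Stage 2: m₀ = 10,825 kg, m_f = 10,825 − 7,230 = 3,595 kg; Δv = 299×9.80665×ln(3.011) = 2932.2×1.1023 ≈ 3232 m/s.
Total Δv = 5270 + 3232 = 8502 m/s.

Δv ≈ 8.50 km/s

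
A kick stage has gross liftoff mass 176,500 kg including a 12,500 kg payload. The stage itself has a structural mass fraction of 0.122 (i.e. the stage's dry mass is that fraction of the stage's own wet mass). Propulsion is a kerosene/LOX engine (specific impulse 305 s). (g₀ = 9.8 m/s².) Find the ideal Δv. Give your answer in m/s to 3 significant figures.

Δv ≈ 5060 m/s

Stage wet mass = m₀ − payload = 176,500 − 12,500 = 164,000 kg.
Stage dry mass = ε × stage wet mass = 0.122 × 164,000 = 20,008 kg.
Burnout mass m_f = stage dry + payload = 20,008 + 12,500 = 32,508 kg.
v_e = Isp · g₀ = 305 × 9.8 = 2989.0 m/s.
Δv = v_e · ln(176,500/32,508) = 2989.0 × ln(5.429) = 2989.0 × 1.6918 ≈ 5057 m/s.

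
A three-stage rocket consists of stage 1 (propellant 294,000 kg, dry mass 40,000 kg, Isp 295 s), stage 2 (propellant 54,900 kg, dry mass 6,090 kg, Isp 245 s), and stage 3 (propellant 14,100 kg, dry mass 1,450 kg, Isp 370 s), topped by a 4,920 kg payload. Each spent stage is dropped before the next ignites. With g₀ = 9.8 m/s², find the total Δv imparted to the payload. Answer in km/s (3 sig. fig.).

Ignition mass of stage 1 = 294,000+40,000 + 54,900+6,090 + 14,100+1,450 + 4,920 = 415,460 kg.
Stage 1: m₀ = 415,460 kg, m_f = 415,460 − 294,000 = 121,460 kg; Δv = 295×9.8×ln(3.421) = 2891.0×1.2298 ≈ 3555 m/s.
Stage 2: m₀ = 81,460 kg, m_f = 81,460 − 54,900 = 26,560 kg; Δv = 245×9.8×ln(3.067) = 2401.0×1.1207 ≈ 2691 m/s.
Stage 3: m₀ = 20,470 kg, m_f = 20,470 − 14,100 = 6,370 kg; Δv = 370×9.8×ln(3.214) = 3626.0×1.1674 ≈ 4233 m/s.
Total Δv = 3555 + 2691 + 4233 = 10479 m/s.

Δv ≈ 10.5 km/s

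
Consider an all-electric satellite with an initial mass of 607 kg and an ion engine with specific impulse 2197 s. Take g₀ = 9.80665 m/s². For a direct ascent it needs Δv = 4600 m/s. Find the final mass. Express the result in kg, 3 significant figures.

final mass ≈ 490 kg

v_e = Isp · g₀ = 2197 × 9.80665 = 21545.2 m/s.
Using Δv = v_e ln(m₀/m_f): m₀/m_f = exp(Δv / v_e) = exp(4600 / 21545.2) = exp(0.2135) = 1.2380.
m_f = m₀ / 1.2380 = 607 / 1.2380 = 490.307 kg.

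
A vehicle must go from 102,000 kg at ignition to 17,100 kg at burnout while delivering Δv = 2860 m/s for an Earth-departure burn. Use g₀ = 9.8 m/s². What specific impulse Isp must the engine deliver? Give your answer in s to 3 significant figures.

Isp ≈ 163 s

ln(m₀/m_f) = ln(102000/17100) = ln(5.965) = 1.7859.
v_e = Δv / ln(m₀/m_f) = 2860 / 1.7859 = 1601.4 m/s.
Isp = v_e / g₀ = 1601.4 / 9.8 = 163.4 s.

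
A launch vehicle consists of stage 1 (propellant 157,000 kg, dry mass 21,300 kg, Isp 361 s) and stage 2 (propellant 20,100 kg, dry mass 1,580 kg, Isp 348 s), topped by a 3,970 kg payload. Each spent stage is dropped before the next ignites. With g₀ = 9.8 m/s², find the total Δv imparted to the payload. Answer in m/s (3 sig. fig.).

Ignition mass of stage 1 = 157,000+21,300 + 20,100+1,580 + 3,970 = 203,950 kg.
Stage 1: m₀ = 203,950 kg, m_f = 203,950 − 157,000 = 46,950 kg; Δv = 361×9.8×ln(4.344) = 3537.8×1.4688 ≈ 5196 m/s.
Stage 2: m₀ = 25,650 kg, m_f = 25,650 − 20,100 = 5,550 kg; Δv = 348×9.8×ln(4.622) = 3410.4×1.5307 ≈ 5220 m/s.
Total Δv = 5196 + 5220 = 10416 m/s.

Δv ≈ 10400 m/s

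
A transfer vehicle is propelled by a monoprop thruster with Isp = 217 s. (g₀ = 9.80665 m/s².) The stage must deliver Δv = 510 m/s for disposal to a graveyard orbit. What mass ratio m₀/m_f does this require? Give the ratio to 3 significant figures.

v_e = Isp · g₀ = 217 × 9.80665 = 2128.0 m/s.
Using Δv = v_e ln(m₀/m_f): m₀/m_f = exp(Δv / v_e) = exp(510 / 2128.0) = exp(0.2397) = 1.2708.

mass ratio ≈ 1.27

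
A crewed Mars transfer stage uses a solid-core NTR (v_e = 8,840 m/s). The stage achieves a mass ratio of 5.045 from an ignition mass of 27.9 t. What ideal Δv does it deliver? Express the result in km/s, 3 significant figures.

Δv ≈ 14.3 km/s

Δv = v_e · ln(5.045) = 8840.0 × 1.6184 ≈ 14306.6 m/s.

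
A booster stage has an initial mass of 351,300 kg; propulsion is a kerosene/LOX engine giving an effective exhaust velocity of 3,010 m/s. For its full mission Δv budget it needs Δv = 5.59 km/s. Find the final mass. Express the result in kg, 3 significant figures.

final mass ≈ 54800 kg

From the ideal rocket equation, m₀/m_f = exp(Δv / v_e) = exp(5590 / 3010.0) = exp(1.8571) = 6.4054.
m_f = m₀ / 6.4054 = 351,300 / 6.4054 = 54,844.4 kg.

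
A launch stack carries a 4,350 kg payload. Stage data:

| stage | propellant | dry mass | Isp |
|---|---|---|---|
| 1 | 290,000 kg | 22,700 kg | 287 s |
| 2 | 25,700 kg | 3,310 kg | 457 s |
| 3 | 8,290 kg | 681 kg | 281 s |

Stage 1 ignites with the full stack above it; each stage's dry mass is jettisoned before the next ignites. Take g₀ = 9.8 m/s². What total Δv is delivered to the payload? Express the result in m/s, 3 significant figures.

Δv ≈ 11600 m/s

Ignition mass of stage 1 = 290,000+22,700 + 25,700+3,310 + 8,290+681 + 4,350 = 355,031 kg.
Stage 1: m₀ = 355,031 kg, m_f = 355,031 − 290,000 = 65,031 kg; Δv = 287×9.8×ln(5.459) = 2812.6×1.6973 ≈ 4774 m/s.
Stage 2: m₀ = 42,331 kg, m_f = 42,331 − 25,700 = 16,631 kg; Δv = 457×9.8×ln(2.545) = 4478.6×0.9343 ≈ 4184 m/s.
Stage 3: m₀ = 13,321 kg, m_f = 13,321 − 8,290 = 5,031 kg; Δv = 281×9.8×ln(2.648) = 2753.8×0.9737 ≈ 2681 m/s.
Total Δv = 4774 + 4184 + 2681 = 11639 m/s.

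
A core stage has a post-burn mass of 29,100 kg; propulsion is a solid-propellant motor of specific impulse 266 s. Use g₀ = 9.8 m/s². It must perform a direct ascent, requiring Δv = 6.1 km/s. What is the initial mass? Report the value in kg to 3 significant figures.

initial mass ≈ 302000 kg

v_e = Isp · g₀ = 266 × 9.8 = 2606.8 m/s.
By the Tsiolkovsky rocket equation, m₀/m_f = exp(Δv / v_e) = exp(6100 / 2606.8) = exp(2.3400) = 10.3816.
m₀ = m_f × 10.3816 = 29,100 × 10.3816 = 302,105 kg.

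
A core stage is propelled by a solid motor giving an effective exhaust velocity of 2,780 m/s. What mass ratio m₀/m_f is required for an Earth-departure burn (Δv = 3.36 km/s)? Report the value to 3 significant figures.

m₀/m_f = exp(Δv / v_e) = exp(3360 / 2780.0) = exp(1.2086) = 3.3489.

mass ratio ≈ 3.35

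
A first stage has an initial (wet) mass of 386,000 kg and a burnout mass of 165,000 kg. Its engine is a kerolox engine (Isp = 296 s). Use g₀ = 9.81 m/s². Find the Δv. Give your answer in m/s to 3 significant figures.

v_e = Isp · g₀ = 296 × 9.81 = 2903.8 m/s.
By the Tsiolkovsky rocket equation, Δv = v_e · ln(m₀/m_f) = 2903.8 × ln(2.339) = 2903.8 × 0.8499 ≈ 2467.9 m/s.

Δv ≈ 2470 m/s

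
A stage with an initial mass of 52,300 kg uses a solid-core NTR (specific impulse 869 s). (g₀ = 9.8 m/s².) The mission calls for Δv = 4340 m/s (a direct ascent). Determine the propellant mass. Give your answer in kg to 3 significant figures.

v_e = Isp · g₀ = 869 × 9.8 = 8516.2 m/s.
By the Tsiolkovsky rocket equation, m₀/m_f = exp(Δv / v_e) = exp(4340 / 8516.2) = exp(0.5096) = 1.6647.
m_f = 52,300 / 1.6647 = 31,417.1 kg, so propellant = m₀ − m_f = 52,300 − 31,417.1 = 20,882.9 kg.

propellant mass ≈ 20900 kg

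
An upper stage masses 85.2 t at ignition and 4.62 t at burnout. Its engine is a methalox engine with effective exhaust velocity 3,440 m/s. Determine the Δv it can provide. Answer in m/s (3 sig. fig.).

Δv ≈ 10000 m/s

Using Δv = v_e ln(m₀/m_f): Δv = v_e · ln(m₀/m_f) = 3440.0 × ln(18.44) = 3440.0 × 2.9146 ≈ 10026.2 m/s.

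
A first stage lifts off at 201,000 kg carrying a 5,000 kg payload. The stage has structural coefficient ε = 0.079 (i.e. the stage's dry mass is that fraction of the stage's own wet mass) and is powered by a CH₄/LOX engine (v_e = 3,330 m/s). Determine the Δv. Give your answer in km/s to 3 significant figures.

Stage wet mass = m₀ − payload = 201,000 − 5,000 = 196,000 kg.
Stage dry mass = ε × stage wet mass = 0.079 × 196,000 = 15,484 kg.
Burnout mass m_f = stage dry + payload = 15,484 + 5,000 = 20,484 kg.
Δv = v_e · ln(201,000/20,484) = 3330.0 × ln(9.813) = 3330.0 × 2.2837 ≈ 7605 m/s.

Δv ≈ 7.60 km/s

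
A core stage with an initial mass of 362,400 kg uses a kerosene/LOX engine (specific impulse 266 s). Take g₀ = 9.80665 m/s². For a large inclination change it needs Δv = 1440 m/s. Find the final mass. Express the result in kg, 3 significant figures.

v_e = Isp · g₀ = 266 × 9.80665 = 2608.6 m/s.
Rocket equation: m₀/m_f = exp(Δv / v_e) = exp(1440 / 2608.6) = exp(0.5520) = 1.7368.
m_f = m₀ / 1.7368 = 362,400 / 1.7368 = 208,660 kg.

final mass ≈ 209000 kg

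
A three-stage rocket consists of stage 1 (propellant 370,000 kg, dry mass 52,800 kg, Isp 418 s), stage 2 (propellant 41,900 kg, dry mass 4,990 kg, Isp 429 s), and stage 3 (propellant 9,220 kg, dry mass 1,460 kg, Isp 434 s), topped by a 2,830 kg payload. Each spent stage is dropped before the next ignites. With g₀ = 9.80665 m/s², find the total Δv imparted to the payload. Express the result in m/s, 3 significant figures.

Δv ≈ 15800 m/s

Ignition mass of stage 1 = 370,000+52,800 + 41,900+4,990 + 9,220+1,460 + 2,830 = 483,200 kg.
Stage 1: m₀ = 483,200 kg, m_f = 483,200 − 370,000 = 113,200 kg; Δv = 418×9.80665×ln(4.269) = 4099.2×1.4513 ≈ 5949 m/s.
Stage 2: m₀ = 60,400 kg, m_f = 60,400 − 41,900 = 18,500 kg; Δv = 429×9.80665×ln(3.265) = 4207.1×1.1832 ≈ 4978 m/s.
Stage 3: m₀ = 13,510 kg, m_f = 13,510 − 9,220 = 4,290 kg; Δv = 434×9.80665×ln(3.149) = 4256.1×1.1471 ≈ 4882 m/s.
Total Δv = 5949 + 4978 + 4882 = 15809 m/s.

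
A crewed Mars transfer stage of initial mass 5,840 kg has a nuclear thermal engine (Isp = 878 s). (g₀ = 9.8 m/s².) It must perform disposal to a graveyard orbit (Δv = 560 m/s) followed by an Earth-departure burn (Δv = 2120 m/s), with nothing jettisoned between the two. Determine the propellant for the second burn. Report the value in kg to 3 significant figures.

v_e = Isp · g₀ = 878 × 9.8 = 8604.4 m/s.
After the first burn: m = 5840 × exp(−560/8604.4) = 5840 × 0.93699 = 5,472.02 kg.
After the second burn: m = 5,472.02 × exp(−2120/8604.4) = 5,472.02 × 0.78162 = 4,277.04 kg.
Second-burn propellant = 5,472.02 − 4,277.04 = 1,194.98 kg.

propellant for the second burn ≈ 1190 kg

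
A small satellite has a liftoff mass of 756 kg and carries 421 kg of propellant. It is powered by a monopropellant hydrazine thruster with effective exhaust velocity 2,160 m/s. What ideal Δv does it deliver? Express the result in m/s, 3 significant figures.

Δv ≈ 1760 m/s

m_f = m₀ − m_prop = 756 − 421 = 335 kg.
By the Tsiolkovsky rocket equation, Δv = v_e · ln(m₀/m_f) = 2160.0 × ln(2.257) = 2160.0 × 0.8139 ≈ 1758.0 m/s.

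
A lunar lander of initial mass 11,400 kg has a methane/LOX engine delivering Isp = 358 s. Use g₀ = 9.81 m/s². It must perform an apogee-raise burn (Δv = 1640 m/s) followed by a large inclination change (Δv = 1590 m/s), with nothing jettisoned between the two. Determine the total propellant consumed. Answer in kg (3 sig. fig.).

total propellant consumed ≈ 6860 kg

v_e = Isp · g₀ = 358 × 9.81 = 3512.0 m/s.
After the first burn: m = 11400 × exp(−1640/3512.0) = 11400 × 0.62690 = 7,146.66 kg.
After the second burn: m = 7,146.66 × exp(−1590/3512.0) = 7,146.66 × 0.63589 = 4,544.49 kg.
Total propellant = m₀ − m_final = 11400 − 4,544.49 = 6,855.51 kg.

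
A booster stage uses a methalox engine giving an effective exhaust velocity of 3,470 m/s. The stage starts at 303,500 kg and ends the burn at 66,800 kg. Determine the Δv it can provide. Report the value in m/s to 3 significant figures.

Δv ≈ 5250 m/s

Rocket equation: Δv = v_e · ln(m₀/m_f) = 3470.0 × ln(4.543) = 3470.0 × 1.5137 ≈ 5252.5 m/s.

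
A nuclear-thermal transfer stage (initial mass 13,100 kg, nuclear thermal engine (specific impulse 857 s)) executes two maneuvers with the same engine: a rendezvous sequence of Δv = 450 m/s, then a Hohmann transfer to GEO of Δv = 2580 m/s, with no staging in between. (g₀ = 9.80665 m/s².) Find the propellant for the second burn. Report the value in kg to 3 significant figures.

v_e = Isp · g₀ = 857 × 9.80665 = 8404.3 m/s.
After the first burn: m = 13100 × exp(−450/8404.3) = 13100 × 0.94786 = 12,417 kg.
After the second burn: m = 12,417 × exp(−2580/8404.3) = 12,417 × 0.73566 = 9,134.69 kg.
Second-burn propellant = 12,417 − 9,134.69 = 3,282.31 kg.

propellant for the second burn ≈ 3280 kg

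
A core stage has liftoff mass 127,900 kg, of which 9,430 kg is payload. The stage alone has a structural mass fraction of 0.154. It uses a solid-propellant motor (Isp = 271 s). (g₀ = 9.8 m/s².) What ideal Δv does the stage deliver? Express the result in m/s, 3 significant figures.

Δv ≈ 4070 m/s

Stage wet mass = m₀ − payload = 127,900 − 9,430 = 118,470 kg.
Stage dry mass = ε × stage wet mass = 0.154 × 118,470 = 18,244.4 kg.
Burnout mass m_f = stage dry + payload = 18,244.4 + 9,430 = 27,674.4 kg.
v_e = Isp · g₀ = 271 × 9.8 = 2655.8 m/s.
Δv = v_e · ln(127,900/27,674.4) = 2655.8 × ln(4.622) = 2655.8 × 1.5307 ≈ 4065 m/s.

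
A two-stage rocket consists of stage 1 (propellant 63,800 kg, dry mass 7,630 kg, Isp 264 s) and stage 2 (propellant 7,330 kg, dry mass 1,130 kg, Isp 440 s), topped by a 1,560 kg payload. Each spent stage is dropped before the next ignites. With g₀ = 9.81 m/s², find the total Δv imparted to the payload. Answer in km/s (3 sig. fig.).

Ignition mass of stage 1 = 63,800+7,630 + 7,330+1,130 + 1,560 = 81,450 kg.
Stage 1: m₀ = 81,450 kg, m_f = 81,450 − 63,800 = 17,650 kg; Δv = 264×9.81×ln(4.615) = 2589.8×1.5293 ≈ 3961 m/s.
Stage 2: m₀ = 10,020 kg, m_f = 10,020 − 7,330 = 2,690 kg; Δv = 440×9.81×ln(3.725) = 4316.4×1.3150 ≈ 5676 m/s.
Total Δv = 3961 + 5676 = 9637 m/s.

Δv ≈ 9.64 km/s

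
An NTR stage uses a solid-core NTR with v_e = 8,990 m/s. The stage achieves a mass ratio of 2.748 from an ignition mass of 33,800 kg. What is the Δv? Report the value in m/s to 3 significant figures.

Rocket equation: Δv = v_e · ln(2.748) = 8990.0 × 1.0109 ≈ 9087.8 m/s.

Δv ≈ 9090 m/s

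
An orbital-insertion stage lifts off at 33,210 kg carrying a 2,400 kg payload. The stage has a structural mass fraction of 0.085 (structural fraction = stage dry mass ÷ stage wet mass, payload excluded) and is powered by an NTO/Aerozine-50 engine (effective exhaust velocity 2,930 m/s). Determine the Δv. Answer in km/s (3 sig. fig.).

Stage wet mass = m₀ − payload = 33,210 − 2,400 = 30,810 kg.
Stage dry mass = ε × stage wet mass = 0.085 × 30,810 = 2,618.85 kg.
Burnout mass m_f = stage dry + payload = 2,618.85 + 2,400 = 5,018.85 kg.
Δv = v_e · ln(33,210/5,018.85) = 2930.0 × ln(6.617) = 2930.0 × 1.8897 ≈ 5537 m/s.

Δv ≈ 5.54 km/s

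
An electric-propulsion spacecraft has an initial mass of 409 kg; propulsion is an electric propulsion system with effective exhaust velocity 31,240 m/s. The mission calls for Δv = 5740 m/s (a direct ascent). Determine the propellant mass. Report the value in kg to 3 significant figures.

propellant mass ≈ 68.6 kg

m₀/m_f = exp(Δv / v_e) = exp(5740 / 31240.0) = exp(0.1837) = 1.2017.
m_f = 409 / 1.2017 = 340.351 kg, so propellant = m₀ − m_f = 409 − 340.351 = 68.649 kg.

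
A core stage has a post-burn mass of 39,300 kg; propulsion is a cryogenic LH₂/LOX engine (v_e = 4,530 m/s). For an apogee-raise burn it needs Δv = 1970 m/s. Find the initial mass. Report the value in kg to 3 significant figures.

initial mass ≈ 60700 kg

Using Δv = v_e ln(m₀/m_f): m₀/m_f = exp(Δv / v_e) = exp(1970 / 4530.0) = exp(0.4349) = 1.5448.
m₀ = m_f × 1.5448 = 39,300 × 1.5448 = 60,710.6 kg.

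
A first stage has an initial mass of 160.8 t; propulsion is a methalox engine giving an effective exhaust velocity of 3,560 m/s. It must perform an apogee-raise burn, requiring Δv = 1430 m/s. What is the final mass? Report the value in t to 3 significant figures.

Using Δv = v_e ln(m₀/m_f): m₀/m_f = exp(Δv / v_e) = exp(1430 / 3560.0) = exp(0.4017) = 1.4943.
m_f = m₀ / 1.4943 = 160.8 / 1.4943 = 107.609 t.

final mass ≈ 108 t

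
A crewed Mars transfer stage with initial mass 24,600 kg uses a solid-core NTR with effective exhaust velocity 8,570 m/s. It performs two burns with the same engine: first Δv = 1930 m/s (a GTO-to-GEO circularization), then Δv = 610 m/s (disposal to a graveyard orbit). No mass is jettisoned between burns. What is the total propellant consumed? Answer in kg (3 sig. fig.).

After the first burn: m = 24600 × exp(−1930/8570.0) = 24600 × 0.79835 = 19,639.4 kg.
After the second burn: m = 19,639.4 × exp(−610/8570.0) = 19,639.4 × 0.93130 = 18,290.2 kg.
Total propellant = m₀ − m_final = 24600 − 18,290.2 = 6,309.8 kg.

total propellant consumed ≈ 6310 kg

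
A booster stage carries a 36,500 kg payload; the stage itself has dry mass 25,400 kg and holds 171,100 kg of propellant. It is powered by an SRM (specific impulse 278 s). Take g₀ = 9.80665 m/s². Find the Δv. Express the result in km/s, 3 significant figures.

Δv ≈ 3.61 km/s

v_e = Isp · g₀ = 278 × 9.80665 = 2726.2 m/s.
m₀ = payload + dry + propellant = 36,500 + 25,400 + 171,100 = 233,000 kg.
m_f = payload + dry = 36,500 + 25,400 = 61,900 kg.
By the Tsiolkovsky rocket equation, Δv = v_e · ln(m₀/m_f) = 2726.2 × ln(3.764) = 2726.2 × 1.3255 ≈ 3613.7 m/s.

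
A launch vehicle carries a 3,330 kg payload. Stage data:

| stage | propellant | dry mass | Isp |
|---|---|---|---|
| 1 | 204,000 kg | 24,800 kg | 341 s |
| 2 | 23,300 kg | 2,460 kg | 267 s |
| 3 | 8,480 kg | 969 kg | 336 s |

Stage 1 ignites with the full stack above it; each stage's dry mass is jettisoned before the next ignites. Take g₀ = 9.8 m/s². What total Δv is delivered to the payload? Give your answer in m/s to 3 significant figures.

Δv ≈ 10800 m/s

Ignition mass of stage 1 = 204,000+24,800 + 23,300+2,460 + 8,480+969 + 3,330 = 267,339 kg.
Stage 1: m₀ = 267,339 kg, m_f = 267,339 − 204,000 = 63,339 kg; Δv = 341×9.8×ln(4.221) = 3341.8×1.4400 ≈ 4812 m/s.
Stage 2: m₀ = 38,539 kg, m_f = 38,539 − 23,300 = 15,239 kg; Δv = 267×9.8×ln(2.529) = 2616.6×0.9278 ≈ 2428 m/s.
Stage 3: m₀ = 12,779 kg, m_f = 12,779 − 8,480 = 4,299 kg; Δv = 336×9.8×ln(2.973) = 3292.8×1.0894 ≈ 3587 m/s.
Total Δv = 4812 + 2428 + 3587 = 10827 m/s.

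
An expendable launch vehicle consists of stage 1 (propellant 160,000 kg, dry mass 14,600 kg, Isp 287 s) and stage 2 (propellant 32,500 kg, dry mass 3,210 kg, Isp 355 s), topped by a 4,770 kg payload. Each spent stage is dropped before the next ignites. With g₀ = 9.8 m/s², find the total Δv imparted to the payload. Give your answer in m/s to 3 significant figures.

Ignition mass of stage 1 = 160,000+14,600 + 32,500+3,210 + 4,770 = 215,080 kg.
Stage 1: m₀ = 215,080 kg, m_f = 215,080 − 160,000 = 55,080 kg; Δv = 287×9.8×ln(3.905) = 2812.6×1.3622 ≈ 3831 m/s.
Stage 2: m₀ = 40,480 kg, m_f = 40,480 − 32,500 = 7,980 kg; Δv = 355×9.8×ln(5.073) = 3479.0×1.6239 ≈ 5649 m/s.
Total Δv = 3831 + 5649 = 9480 m/s.

Δv ≈ 9480 m/s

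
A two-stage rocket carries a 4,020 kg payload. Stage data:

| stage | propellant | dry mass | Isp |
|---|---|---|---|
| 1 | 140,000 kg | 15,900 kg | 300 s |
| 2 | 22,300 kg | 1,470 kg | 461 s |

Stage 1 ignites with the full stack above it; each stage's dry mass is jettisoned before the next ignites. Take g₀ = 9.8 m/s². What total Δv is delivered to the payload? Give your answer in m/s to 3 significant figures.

Δv ≈ 11500 m/s

Ignition mass of stage 1 = 140,000+15,900 + 22,300+1,470 + 4,020 = 183,690 kg.
Stage 1: m₀ = 183,690 kg, m_f = 183,690 − 140,000 = 43,690 kg; Δv = 300×9.8×ln(4.204) = 2940.0×1.4361 ≈ 4222 m/s.
Stage 2: m₀ = 27,790 kg, m_f = 27,790 − 22,300 = 5,490 kg; Δv = 461×9.8×ln(5.062) = 4517.8×1.6217 ≈ 7327 m/s.
Total Δv = 4222 + 7327 = 11549 m/s.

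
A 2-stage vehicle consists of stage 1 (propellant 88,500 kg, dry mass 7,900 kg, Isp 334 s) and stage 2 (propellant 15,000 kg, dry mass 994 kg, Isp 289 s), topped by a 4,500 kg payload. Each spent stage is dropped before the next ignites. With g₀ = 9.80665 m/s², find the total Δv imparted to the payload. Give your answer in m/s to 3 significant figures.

Ignition mass of stage 1 = 88,500+7,900 + 15,000+994 + 4,500 = 116,894 kg.
Stage 1: m₀ = 116,894 kg, m_f = 116,894 − 88,500 = 28,394 kg; Δv = 334×9.80665×ln(4.117) = 3275.4×1.4151 ≈ 4635 m/s.
Stage 2: m₀ = 20,494 kg, m_f = 20,494 − 15,000 = 5,494 kg; Δv = 289×9.80665×ln(3.73) = 2834.1×1.3165 ≈ 3731 m/s.
Total Δv = 4635 + 3731 = 8366 m/s.

Δv ≈ 8370 m/s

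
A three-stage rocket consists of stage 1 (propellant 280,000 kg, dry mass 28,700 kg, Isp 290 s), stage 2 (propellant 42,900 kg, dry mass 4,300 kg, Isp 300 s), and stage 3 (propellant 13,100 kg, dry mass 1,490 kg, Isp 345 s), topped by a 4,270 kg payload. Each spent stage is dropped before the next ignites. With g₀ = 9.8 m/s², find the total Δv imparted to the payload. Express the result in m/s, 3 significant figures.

Ignition mass of stage 1 = 280,000+28,700 + 42,900+4,300 + 13,100+1,490 + 4,270 = 374,760 kg.
Stage 1: m₀ = 374,760 kg, m_f = 374,760 − 280,000 = 94,760 kg; Δv = 290×9.8×ln(3.955) = 2842.0×1.3749 ≈ 3908 m/s.
Stage 2: m₀ = 66,060 kg, m_f = 66,060 − 42,900 = 23,160 kg; Δv = 300×9.8×ln(2.852) = 2940.0×1.0481 ≈ 3082 m/s.
Stage 3: m₀ = 18,860 kg, m_f = 18,860 − 13,100 = 5,760 kg; Δv = 345×9.8×ln(3.274) = 3381.0×1.1861 ≈ 4010 m/s.
Total Δv = 3908 + 3082 + 4010 = 11000 m/s.

Δv ≈ 11000 m/s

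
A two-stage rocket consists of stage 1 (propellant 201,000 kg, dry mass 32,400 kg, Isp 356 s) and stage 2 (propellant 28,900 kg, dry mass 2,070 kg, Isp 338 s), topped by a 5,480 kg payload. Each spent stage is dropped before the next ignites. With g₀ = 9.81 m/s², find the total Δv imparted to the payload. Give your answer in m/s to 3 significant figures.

Δv ≈ 9990 m/s

Ignition mass of stage 1 = 201,000+32,400 + 28,900+2,070 + 5,480 = 269,850 kg.
Stage 1: m₀ = 269,850 kg, m_f = 269,850 − 201,000 = 68,850 kg; Δv = 356×9.81×ln(3.919) = 3492.4×1.3659 ≈ 4770 m/s.
Stage 2: m₀ = 36,450 kg, m_f = 36,450 − 28,900 = 7,550 kg; Δv = 338×9.81×ln(4.828) = 3315.8×1.5744 ≈ 5220 m/s.
Total Δv = 4770 + 5220 = 9990 m/s.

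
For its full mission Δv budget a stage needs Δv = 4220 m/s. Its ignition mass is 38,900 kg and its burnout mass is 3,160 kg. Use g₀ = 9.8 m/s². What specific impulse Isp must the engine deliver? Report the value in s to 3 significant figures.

ln(m₀/m_f) = ln(38900/3160) = ln(12.31) = 2.5104.
v_e = Δv / ln(m₀/m_f) = 4220 / 2.5104 = 1681.0 m/s.
Isp = v_e / g₀ = 1681.0 / 9.8 = 171.5 s.

Isp ≈ 172 s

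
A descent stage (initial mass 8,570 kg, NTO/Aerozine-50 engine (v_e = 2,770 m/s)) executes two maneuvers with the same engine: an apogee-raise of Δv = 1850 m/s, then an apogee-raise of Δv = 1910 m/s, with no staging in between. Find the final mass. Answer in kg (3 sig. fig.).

After the first burn: m = 8570 × exp(−1850/2770.0) = 8570 × 0.51280 = 4,394.7 kg.
After the second burn: m = 4,394.7 × exp(−1910/2770.0) = 4,394.7 × 0.50181 = 2,205.3 kg.

final mass ≈ 2210 kg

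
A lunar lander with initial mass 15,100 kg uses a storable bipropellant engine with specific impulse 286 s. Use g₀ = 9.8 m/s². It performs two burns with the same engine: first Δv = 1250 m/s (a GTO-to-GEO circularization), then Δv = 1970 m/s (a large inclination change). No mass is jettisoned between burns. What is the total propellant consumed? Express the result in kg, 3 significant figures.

v_e = Isp · g₀ = 286 × 9.8 = 2802.8 m/s.
After the first burn: m = 15100 × exp(−1250/2802.8) = 15100 × 0.64019 = 9,666.87 kg.
After the second burn: m = 9,666.87 × exp(−1970/2802.8) = 9,666.87 × 0.49516 = 4,786.65 kg.
Total propellant = m₀ − m_final = 15100 − 4,786.65 = 10,313.35 kg.

total propellant consumed ≈ 10300 kg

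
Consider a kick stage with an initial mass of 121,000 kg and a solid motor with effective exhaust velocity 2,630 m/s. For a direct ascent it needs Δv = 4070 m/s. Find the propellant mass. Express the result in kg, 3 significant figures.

propellant mass ≈ 95300 kg

Rocket equation: m₀/m_f = exp(Δv / v_e) = exp(4070 / 2630.0) = exp(1.5475) = 4.6998.
m_f = 121,000 / 4.6998 = 25,745.8 kg, so propellant = m₀ − m_f = 121,000 − 25,745.8 = 95,254.2 kg.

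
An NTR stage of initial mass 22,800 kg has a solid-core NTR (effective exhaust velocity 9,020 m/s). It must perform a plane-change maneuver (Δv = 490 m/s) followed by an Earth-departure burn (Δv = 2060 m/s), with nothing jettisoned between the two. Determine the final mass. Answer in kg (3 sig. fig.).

After the first burn: m = 22800 × exp(−490/9020.0) = 22800 × 0.94713 = 21,594.6 kg.
After the second burn: m = 21,594.6 × exp(−2060/9020.0) = 21,594.6 × 0.79582 = 17,185.4 kg.

final mass ≈ 17200 kg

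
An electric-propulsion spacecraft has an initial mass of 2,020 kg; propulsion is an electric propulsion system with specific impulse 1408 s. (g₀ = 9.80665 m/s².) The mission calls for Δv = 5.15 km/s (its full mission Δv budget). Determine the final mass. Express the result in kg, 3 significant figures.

final mass ≈ 1390 kg

v_e = Isp · g₀ = 1408 × 9.80665 = 13807.8 m/s.
From the ideal rocket equation, m₀/m_f = exp(Δv / v_e) = exp(5150 / 13807.8) = exp(0.3730) = 1.4521.
m_f = m₀ / 1.4521 = 2,020 / 1.4521 = 1,391.09 kg.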